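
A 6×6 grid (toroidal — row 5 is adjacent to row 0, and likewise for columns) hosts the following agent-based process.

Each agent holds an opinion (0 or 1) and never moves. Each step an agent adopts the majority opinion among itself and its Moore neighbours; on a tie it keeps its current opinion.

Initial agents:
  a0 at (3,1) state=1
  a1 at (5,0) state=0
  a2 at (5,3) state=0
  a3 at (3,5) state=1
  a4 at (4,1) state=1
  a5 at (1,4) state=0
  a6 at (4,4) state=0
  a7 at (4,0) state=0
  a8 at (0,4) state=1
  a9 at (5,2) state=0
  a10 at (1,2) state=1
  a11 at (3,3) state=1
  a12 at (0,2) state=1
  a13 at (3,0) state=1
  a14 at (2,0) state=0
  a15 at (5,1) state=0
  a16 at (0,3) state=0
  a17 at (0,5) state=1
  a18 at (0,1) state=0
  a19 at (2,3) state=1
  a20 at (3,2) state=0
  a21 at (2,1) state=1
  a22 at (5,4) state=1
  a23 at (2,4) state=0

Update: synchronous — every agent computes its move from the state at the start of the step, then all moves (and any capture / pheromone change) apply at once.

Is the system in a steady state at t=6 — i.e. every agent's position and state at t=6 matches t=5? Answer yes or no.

yes

t=1: a0@(3,1):1 a1@(5,0):0 a2@(5,3):0 a3@(3,5):0 a4@(4,1):0 a5@(1,4):0 a6@(4,4):1 a7@(4,0):1 a8@(0,4):1 a9@(5,2):0 a10@(1,2):1 a11@(3,3):0 a12@(0,2):0 a13@(3,0):1 a14@(2,0):1 a15@(5,1):0 a16@(0,3):0 a17@(0,5):1 a18@(0,1):0 a19@(2,3):1 a20@(3,2):1 a21@(2,1):1 a22@(5,4):1 a23@(2,4):1
t=2: a0@(3,1):1 a1@(5,0):0 a2@(5,3):0 a3@(3,5):1 a4@(4,1):0 a5@(1,4):1 a6@(4,4):0 a7@(4,0):0 a8@(0,4):1 a9@(5,2):0 a10@(1,2):1 a11@(3,3):1 a12@(0,2):0 a13@(3,0):1 a14@(2,0):1 a15@(5,1):0 a16@(0,3):0 a17@(0,5):1 a18@(0,1):0 a19@(2,3):1 a20@(3,2):1 a21@(2,1):1 a22@(5,4):1 a23@(2,4):0
t=3: a0@(3,1):1 a1@(5,0):0 a2@(5,3):0 a3@(3,5):1 a4@(4,1):0 a5@(1,4):1 a6@(4,4):1 a7@(4,0):0 a8@(0,4):1 a9@(5,2):0 a10@(1,2):1 a11@(3,3):1 a12@(0,2):0 a13@(3,0):1 a14@(2,0):1 a15@(5,1):0 a16@(0,3):0 a17@(0,5):1 a18@(0,1):0 a19@(2,3):1 a20@(3,2):1 a21@(2,1):1 a22@(5,4):1 a23@(2,4):1
t=4: (unchanged — steady state)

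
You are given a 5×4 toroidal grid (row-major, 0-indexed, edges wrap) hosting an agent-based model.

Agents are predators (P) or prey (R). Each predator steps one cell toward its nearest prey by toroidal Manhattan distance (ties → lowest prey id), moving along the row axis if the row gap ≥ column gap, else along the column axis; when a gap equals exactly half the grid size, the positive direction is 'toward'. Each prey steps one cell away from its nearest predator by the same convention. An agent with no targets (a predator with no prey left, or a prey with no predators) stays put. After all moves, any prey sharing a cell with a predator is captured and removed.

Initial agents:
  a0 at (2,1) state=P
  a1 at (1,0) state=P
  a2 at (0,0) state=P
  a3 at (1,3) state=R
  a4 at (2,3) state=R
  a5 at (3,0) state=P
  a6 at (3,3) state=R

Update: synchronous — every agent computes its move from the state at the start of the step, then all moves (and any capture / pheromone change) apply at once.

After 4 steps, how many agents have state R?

t=1: a0@(2,2):P a1@(1,3):P a2@(1,0):P a3@(1,2):R a5@(3,3):P a6@(3,2):R
t=2: a0@(1,2):P a1@(1,2):P a2@(1,1):P a3@(0,2):R a5@(3,2):P a6@(4,2):R
t=3: a0@(0,2):P a1@(0,2):P a2@(0,1):P a5@(4,2):P
t=4: (unchanged — steady state)

0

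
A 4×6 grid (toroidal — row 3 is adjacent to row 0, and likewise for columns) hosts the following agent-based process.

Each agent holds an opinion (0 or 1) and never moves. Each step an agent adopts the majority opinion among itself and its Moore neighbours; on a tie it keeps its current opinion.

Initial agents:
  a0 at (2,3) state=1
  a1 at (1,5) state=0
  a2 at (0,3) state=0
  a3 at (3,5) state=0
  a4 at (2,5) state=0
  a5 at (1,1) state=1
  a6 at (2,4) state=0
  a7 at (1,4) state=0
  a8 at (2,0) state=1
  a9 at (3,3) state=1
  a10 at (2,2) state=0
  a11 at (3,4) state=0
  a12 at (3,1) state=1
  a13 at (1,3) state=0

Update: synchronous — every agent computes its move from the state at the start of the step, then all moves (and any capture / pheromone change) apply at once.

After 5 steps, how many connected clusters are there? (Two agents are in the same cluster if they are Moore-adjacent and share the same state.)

t=1: a0@(2,3):0 a1@(1,5):0 a2@(0,3):0 a3@(3,5):0 a4@(2,5):0 a5@(1,1):1 a6@(2,4):0 a7@(1,4):0 a8@(2,0):1 a9@(3,3):0 a10@(2,2):1 a11@(3,4):0 a12@(3,1):1 a13@(1,3):0
t=2: (unchanged — steady state)

2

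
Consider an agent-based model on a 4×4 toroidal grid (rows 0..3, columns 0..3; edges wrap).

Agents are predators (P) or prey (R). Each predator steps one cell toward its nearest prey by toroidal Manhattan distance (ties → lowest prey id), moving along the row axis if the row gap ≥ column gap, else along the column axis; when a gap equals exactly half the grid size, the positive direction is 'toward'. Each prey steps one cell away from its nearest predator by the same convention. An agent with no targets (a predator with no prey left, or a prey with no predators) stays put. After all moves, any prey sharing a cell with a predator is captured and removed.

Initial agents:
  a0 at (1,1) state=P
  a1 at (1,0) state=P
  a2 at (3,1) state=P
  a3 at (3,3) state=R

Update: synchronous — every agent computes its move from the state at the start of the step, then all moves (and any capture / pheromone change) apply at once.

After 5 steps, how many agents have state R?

t=1: a0@(2,1):P a1@(2,0):P a2@(3,2):P
t=2: (unchanged — steady state)

0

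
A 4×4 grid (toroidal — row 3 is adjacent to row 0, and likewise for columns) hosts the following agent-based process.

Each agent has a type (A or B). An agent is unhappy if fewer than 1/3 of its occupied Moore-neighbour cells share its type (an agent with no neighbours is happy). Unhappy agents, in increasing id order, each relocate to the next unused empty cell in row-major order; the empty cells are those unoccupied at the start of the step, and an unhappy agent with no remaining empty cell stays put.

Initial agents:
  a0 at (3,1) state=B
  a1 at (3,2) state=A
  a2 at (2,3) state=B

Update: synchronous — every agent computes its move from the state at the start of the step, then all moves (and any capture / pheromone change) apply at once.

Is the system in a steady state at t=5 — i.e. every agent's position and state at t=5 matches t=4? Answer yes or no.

t=1: a0@(0,0):B a1@(0,1):A a2@(0,2):B
t=2: a0@(0,3):B a1@(1,0):A a2@(1,1):B
t=3: a0@(0,0):B a1@(0,1):A a2@(0,2):B
t=4: a0@(0,3):B a1@(1,0):A a2@(1,1):B
t=5: a0@(0,0):B a1@(0,1):A a2@(0,2):B

no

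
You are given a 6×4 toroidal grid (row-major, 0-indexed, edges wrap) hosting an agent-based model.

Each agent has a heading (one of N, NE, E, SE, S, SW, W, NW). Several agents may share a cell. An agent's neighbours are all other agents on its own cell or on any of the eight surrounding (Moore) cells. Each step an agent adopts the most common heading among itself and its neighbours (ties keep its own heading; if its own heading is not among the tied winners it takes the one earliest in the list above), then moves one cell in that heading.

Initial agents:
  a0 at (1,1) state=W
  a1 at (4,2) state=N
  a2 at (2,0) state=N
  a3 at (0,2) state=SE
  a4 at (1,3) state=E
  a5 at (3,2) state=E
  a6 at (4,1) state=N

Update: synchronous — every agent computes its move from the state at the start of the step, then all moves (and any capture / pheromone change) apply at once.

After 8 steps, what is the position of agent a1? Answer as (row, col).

(2, 2)

t=1: a0@(1,0):W a1@(3,2):N a2@(1,0):N a3@(1,3):SE a4@(1,0):E a5@(2,2):N a6@(3,1):N
t=2: a0@(1,3):W a1@(2,2):N a2@(0,0):N a3@(0,3):N a4@(1,1):E a5@(1,2):N a6@(2,1):N
t=3: a0@(0,3):N a1@(1,2):N a2@(5,0):N a3@(5,3):N a4@(0,1):N a5@(0,2):N a6@(1,1):N
t=4: a0@(5,3):N a1@(0,2):N a2@(4,0):N a3@(4,3):N a4@(5,1):N a5@(5,2):N a6@(0,1):N
t=5: a0@(4,3):N a1@(5,2):N a2@(3,0):N a3@(3,3):N a4@(4,1):N a5@(4,2):N a6@(5,1):N
t=6: a0@(3,3):N a1@(4,2):N a2@(2,0):N a3@(2,3):N a4@(3,1):N a5@(3,2):N a6@(4,1):N
t=7: a0@(2,3):N a1@(3,2):N a2@(1,0):N a3@(1,3):N a4@(2,1):N a5@(2,2):N a6@(3,1):N
t=8: a0@(1,3):N a1@(2,2):N a2@(0,0):N a3@(0,3):N a4@(1,1):N a5@(1,2):N a6@(2,1):N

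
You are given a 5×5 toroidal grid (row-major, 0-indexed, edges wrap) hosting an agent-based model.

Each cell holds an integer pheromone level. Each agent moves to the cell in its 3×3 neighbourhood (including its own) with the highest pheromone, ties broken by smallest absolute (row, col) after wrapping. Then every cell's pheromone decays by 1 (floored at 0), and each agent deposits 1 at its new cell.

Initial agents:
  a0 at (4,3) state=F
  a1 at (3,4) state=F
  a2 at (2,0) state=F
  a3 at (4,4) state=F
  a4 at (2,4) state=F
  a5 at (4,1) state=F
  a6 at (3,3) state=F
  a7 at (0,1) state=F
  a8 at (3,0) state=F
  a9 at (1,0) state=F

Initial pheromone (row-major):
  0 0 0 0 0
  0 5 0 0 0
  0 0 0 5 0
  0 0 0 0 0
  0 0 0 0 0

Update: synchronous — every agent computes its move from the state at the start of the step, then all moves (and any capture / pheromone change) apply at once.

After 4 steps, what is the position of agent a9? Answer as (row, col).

t=1: a0@(0,2) a1@(2,3) a2@(1,1) a3@(0,0) a4@(2,3) a5@(0,0) a6@(2,3) a7@(1,1) a8@(2,0) a9@(1,1) | pheromone: 2 0 1 0 0 / 0 7 0 0 0 / 1 0 0 7 0 / 0 0 0 0 0 / 0 0 0 0 0
t=2: a0@(1,1) a1@(2,3) a2@(1,1) a3@(1,1) a4@(2,3) a5@(1,1) a6@(2,3) a7@(1,1) a8@(1,1) a9@(1,1) | pheromone: 1 0 0 0 0 / 0 13 0 0 0 / 0 0 0 9 0 / 0 0 0 0 0 / 0 0 0 0 0
t=3: a0@(1,1) a1@(2,3) a2@(1,1) a3@(1,1) a4@(2,3) a5@(1,1) a6@(2,3) a7@(1,1) a8@(1,1) a9@(1,1) | pheromone: 0 0 0 0 0 / 0 19 0 0 0 / 0 0 0 11 0 / 0 0 0 0 0 / 0 0 0 0 0
t=4: a0@(1,1) a1@(2,3) a2@(1,1) a3@(1,1) a4@(2,3) a5@(1,1) a6@(2,3) a7@(1,1) a8@(1,1) a9@(1,1) | pheromone: 0 0 0 0 0 / 0 25 0 0 0 / 0 0 0 13 0 / 0 0 0 0 0 / 0 0 0 0 0

(1, 1)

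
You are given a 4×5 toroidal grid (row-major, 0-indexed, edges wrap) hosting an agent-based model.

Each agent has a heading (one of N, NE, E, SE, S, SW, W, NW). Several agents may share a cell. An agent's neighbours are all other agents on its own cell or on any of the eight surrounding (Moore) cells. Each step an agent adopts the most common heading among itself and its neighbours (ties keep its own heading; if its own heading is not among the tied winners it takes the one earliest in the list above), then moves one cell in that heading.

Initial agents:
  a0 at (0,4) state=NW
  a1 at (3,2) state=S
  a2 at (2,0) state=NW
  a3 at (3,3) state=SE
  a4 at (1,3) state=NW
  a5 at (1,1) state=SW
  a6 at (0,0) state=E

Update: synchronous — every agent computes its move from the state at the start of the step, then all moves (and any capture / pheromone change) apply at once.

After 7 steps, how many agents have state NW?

7

t=1: a0@(3,3):NW a1@(0,2):S a2@(1,4):NW a3@(0,4):SE a4@(0,2):NW a5@(2,0):SW a6@(0,1):E
t=2: a0@(2,2):NW a1@(3,1):NW a2@(0,3):NW a3@(3,3):NW a4@(3,1):NW a5@(3,4):SW a6@(0,2):E
t=3: a0@(1,1):NW a1@(2,0):NW a2@(3,2):NW a3@(2,2):NW a4@(2,0):NW a5@(2,3):NW a6@(3,1):NW
t=4: a0@(0,0):NW a1@(1,4):NW a2@(2,1):NW a3@(1,1):NW a4@(1,4):NW a5@(1,2):NW a6@(2,0):NW
t=5: a0@(3,4):NW a1@(0,3):NW a2@(1,0):NW a3@(0,0):NW a4@(0,3):NW a5@(0,1):NW a6@(1,4):NW
t=6: a0@(2,3):NW a1@(3,2):NW a2@(0,4):NW a3@(3,4):NW a4@(3,2):NW a5@(3,0):NW a6@(0,3):NW
t=7: a0@(1,2):NW a1@(2,1):NW a2@(3,3):NW a3@(2,3):NW a4@(2,1):NW a5@(2,4):NW a6@(3,2):NW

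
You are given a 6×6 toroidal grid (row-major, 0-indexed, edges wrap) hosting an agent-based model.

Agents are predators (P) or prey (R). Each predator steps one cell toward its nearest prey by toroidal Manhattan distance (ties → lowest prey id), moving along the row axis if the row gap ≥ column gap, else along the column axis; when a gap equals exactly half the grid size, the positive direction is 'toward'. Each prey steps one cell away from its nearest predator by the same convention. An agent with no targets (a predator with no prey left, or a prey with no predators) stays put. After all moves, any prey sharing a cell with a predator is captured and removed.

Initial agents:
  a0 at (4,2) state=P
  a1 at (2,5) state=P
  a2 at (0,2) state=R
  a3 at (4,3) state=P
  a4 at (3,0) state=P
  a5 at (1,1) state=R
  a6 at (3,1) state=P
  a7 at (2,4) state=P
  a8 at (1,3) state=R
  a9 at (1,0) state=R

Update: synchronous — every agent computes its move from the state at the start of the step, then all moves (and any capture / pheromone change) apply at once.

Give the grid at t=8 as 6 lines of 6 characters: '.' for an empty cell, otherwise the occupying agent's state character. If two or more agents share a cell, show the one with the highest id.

PPPP..
...P..
..R...
......
......
P.....

t=1: a0@(5,2):P a1@(1,5):P a2@(1,2):R a3@(5,3):P a4@(2,0):P a5@(0,1):R a6@(2,1):P a7@(1,4):P a8@(0,3):R a9@(0,0):R
t=2: a0@(0,2):P a1@(0,5):P a2@(2,2):R a3@(0,3):P a4@(1,0):P a6@(1,1):P a7@(1,3):P a9@(5,0):R
t=3: a0@(1,2):P a1@(5,5):P a2@(3,2):R a3@(1,3):P a4@(0,0):P a6@(2,1):P a7@(2,3):P a9@(4,0):R
t=4: a0@(2,2):P a1@(4,5):P a2@(4,2):R a3@(2,3):P a4@(5,0):P a6@(3,1):P a7@(3,3):P a9@(3,0):R
t=5: a0@(3,2):P a1@(3,5):P a2@(5,2):R a3@(3,3):P a4@(4,0):P a6@(3,0):P a7@(4,3):P
t=6: a0@(4,2):P a1@(3,0):P a2@(0,2):R a3@(4,3):P a4@(4,1):P a6@(4,0):P a7@(5,3):P
t=7: a0@(5,2):P a1@(4,0):P a2@(1,2):R a3@(5,3):P a4@(5,1):P a6@(5,0):P a7@(0,3):P
t=8: a0@(0,2):P a1@(5,0):P a2@(2,2):R a3@(0,3):P a4@(0,1):P a6@(0,0):P a7@(1,3):P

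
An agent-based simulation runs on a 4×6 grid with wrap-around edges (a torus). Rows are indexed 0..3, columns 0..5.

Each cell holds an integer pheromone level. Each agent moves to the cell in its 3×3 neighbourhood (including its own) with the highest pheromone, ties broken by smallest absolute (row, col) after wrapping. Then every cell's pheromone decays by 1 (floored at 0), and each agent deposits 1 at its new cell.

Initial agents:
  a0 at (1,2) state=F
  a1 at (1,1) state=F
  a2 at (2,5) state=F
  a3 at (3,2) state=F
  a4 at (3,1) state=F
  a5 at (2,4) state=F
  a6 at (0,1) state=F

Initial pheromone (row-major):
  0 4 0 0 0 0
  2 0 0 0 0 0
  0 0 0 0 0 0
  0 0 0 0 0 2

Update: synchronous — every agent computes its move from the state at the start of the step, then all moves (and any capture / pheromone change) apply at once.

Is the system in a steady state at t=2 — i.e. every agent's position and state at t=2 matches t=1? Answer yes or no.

no

t=1: a0@(0,1) a1@(0,1) a2@(1,0) a3@(0,1) a4@(0,1) a5@(3,5) a6@(0,1) | pheromone: 0 8 0 0 0 0 / 2 0 0 0 0 0 / 0 0 0 0 0 0 / 0 0 0 0 0 2
t=2: a0@(0,1) a1@(0,1) a2@(0,1) a3@(0,1) a4@(0,1) a5@(3,5) a6@(0,1) | pheromone: 0 13 0 0 0 0 / 1 0 0 0 0 0 / 0 0 0 0 0 0 / 0 0 0 0 0 2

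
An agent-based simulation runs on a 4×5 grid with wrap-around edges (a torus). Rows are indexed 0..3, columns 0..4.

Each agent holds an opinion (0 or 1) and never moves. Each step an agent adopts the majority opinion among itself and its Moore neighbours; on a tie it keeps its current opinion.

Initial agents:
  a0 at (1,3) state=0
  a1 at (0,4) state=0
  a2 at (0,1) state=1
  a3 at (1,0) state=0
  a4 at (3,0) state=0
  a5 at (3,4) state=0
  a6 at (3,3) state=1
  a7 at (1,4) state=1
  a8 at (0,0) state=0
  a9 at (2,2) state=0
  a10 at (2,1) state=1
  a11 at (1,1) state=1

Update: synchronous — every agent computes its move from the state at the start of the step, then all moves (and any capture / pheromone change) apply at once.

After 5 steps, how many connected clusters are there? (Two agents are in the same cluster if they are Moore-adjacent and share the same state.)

1

t=1: a0@(1,3):0 a1@(0,4):0 a2@(0,1):0 a3@(1,0):1 a4@(3,0):0 a5@(3,4):0 a6@(3,3):0 a7@(1,4):0 a8@(0,0):0 a9@(2,2):1 a10@(2,1):0 a11@(1,1):1
t=2: a0@(1,3):0 a1@(0,4):0 a2@(0,1):0 a3@(1,0):0 a4@(3,0):0 a5@(3,4):0 a6@(3,3):0 a7@(1,4):0 a8@(0,0):0 a9@(2,2):0 a10@(2,1):1 a11@(1,1):1
t=3: a0@(1,3):0 a1@(0,4):0 a2@(0,1):0 a3@(1,0):0 a4@(3,0):0 a5@(3,4):0 a6@(3,3):0 a7@(1,4):0 a8@(0,0):0 a9@(2,2):0 a10@(2,1):0 a11@(1,1):0
t=4: (unchanged — steady state)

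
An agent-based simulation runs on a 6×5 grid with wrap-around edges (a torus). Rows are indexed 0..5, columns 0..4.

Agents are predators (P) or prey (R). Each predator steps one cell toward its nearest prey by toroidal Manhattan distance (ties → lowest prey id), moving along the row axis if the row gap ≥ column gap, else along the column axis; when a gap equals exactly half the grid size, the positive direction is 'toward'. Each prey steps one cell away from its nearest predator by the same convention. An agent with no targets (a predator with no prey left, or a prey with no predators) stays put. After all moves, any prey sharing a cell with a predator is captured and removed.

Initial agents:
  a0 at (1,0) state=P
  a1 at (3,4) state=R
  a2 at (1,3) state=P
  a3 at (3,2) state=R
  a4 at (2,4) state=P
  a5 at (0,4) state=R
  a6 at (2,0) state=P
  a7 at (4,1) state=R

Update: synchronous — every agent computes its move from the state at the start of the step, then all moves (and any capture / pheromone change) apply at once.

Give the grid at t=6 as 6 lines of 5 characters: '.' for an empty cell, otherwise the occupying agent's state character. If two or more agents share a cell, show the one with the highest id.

t=1: a0@(0,0):P a1@(4,4):R a2@(0,3):P a3@(4,2):R a4@(3,4):P a5@(5,4):R a6@(3,0):P a7@(5,1):R
t=2: a0@(5,0):P a1@(5,4):R a2@(5,3):P a3@(3,2):R a4@(4,4):P a6@(4,0):P a7@(4,1):R
t=3: a0@(5,4):P a1@(5,3):R a2@(5,4):P a3@(2,2):R a4@(5,4):P a6@(4,1):P a7@(4,2):R
t=4: a0@(5,3):P a1@(5,2):R a2@(5,3):P a3@(1,2):R a4@(5,3):P a6@(4,2):P a7@(4,3):R
t=5: a0@(5,2):P a1@(5,1):R a2@(5,2):P a3@(2,2):R a4@(5,2):P a6@(5,2):P a7@(3,3):R
t=6: a0@(5,1):P a1@(5,0):R a2@(5,1):P a3@(1,2):R a4@(5,1):P a6@(5,1):P a7@(2,3):R

.....
..R..
...R.
.....
.....
RP...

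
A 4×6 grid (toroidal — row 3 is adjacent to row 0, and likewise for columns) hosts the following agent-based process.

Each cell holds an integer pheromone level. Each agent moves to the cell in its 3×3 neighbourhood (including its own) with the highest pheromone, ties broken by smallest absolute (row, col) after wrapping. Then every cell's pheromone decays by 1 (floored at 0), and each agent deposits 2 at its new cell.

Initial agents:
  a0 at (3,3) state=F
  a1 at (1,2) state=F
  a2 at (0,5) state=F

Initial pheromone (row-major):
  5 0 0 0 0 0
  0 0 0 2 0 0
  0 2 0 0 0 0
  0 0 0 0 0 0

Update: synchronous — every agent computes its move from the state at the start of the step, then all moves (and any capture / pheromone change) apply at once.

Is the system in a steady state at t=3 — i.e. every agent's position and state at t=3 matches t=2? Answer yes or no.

t=1: a0@(0,2) a1@(1,3) a2@(0,0) | pheromone: 6 0 2 0 0 0 / 0 0 0 3 0 0 / 0 1 0 0 0 0 / 0 0 0 0 0 0
t=2: a0@(1,3) a1@(1,3) a2@(0,0) | pheromone: 7 0 1 0 0 0 / 0 0 0 6 0 0 / 0 0 0 0 0 0 / 0 0 0 0 0 0
t=3: a0@(1,3) a1@(1,3) a2@(0,0) | pheromone: 8 0 0 0 0 0 / 0 0 0 9 0 0 / 0 0 0 0 0 0 / 0 0 0 0 0 0

yes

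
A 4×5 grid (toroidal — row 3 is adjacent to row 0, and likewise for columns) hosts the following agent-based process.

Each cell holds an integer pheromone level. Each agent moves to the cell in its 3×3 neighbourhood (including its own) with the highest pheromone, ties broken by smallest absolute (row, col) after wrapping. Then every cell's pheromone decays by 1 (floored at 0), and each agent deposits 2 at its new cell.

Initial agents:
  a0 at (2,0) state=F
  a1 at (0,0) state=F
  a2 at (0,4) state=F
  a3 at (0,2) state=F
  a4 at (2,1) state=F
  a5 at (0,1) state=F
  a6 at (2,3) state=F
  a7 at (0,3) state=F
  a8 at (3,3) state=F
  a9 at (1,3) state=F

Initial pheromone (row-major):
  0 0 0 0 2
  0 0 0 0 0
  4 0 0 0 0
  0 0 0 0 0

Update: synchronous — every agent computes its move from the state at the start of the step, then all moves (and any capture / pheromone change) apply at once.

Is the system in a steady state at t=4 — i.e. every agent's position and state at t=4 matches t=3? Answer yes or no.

no

t=1: a0@(2,0) a1@(0,4) a2@(0,4) a3@(0,1) a4@(2,0) a5@(0,0) a6@(1,2) a7@(0,4) a8@(0,4) a9@(0,4) | pheromone: 2 2 0 0 11 / 0 0 2 0 0 / 7 0 0 0 0 / 0 0 0 0 0
t=2: a0@(2,0) a1@(0,4) a2@(0,4) a3@(0,0) a4@(2,0) a5@(0,4) a6@(0,1) a7@(0,4) a8@(0,4) a9@(0,4) | pheromone: 3 3 0 0 22 / 0 0 1 0 0 / 10 0 0 0 0 / 0 0 0 0 0
t=3: a0@(2,0) a1@(0,4) a2@(0,4) a3@(0,4) a4@(2,0) a5@(0,4) a6@(0,0) a7@(0,4) a8@(0,4) a9@(0,4) | pheromone: 4 2 0 0 35 / 0 0 0 0 0 / 13 0 0 0 0 / 0 0 0 0 0
t=4: a0@(2,0) a1@(0,4) a2@(0,4) a3@(0,4) a4@(2,0) a5@(0,4) a6@(0,4) a7@(0,4) a8@(0,4) a9@(0,4) | pheromone: 3 1 0 0 50 / 0 0 0 0 0 / 16 0 0 0 0 / 0 0 0 0 0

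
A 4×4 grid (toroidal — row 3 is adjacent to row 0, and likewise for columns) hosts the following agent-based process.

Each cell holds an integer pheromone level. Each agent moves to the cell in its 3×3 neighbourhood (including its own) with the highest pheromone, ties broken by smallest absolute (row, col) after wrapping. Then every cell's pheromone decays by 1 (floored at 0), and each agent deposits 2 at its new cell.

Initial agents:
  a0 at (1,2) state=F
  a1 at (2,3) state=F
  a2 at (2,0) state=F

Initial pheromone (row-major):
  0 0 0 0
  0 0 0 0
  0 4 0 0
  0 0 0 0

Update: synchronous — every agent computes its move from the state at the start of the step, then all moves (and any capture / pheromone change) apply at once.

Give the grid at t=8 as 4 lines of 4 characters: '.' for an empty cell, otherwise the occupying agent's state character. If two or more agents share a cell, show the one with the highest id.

....
....
.F..
....

t=1: a0@(2,1) a1@(1,0) a2@(2,1) | pheromone: 0 0 0 0 / 2 0 0 0 / 0 7 0 0 / 0 0 0 0
t=2: a0@(2,1) a1@(2,1) a2@(2,1) | pheromone: 0 0 0 0 / 1 0 0 0 / 0 12 0 0 / 0 0 0 0
t=3: a0@(2,1) a1@(2,1) a2@(2,1) | pheromone: 0 0 0 0 / 0 0 0 0 / 0 17 0 0 / 0 0 0 0
t=4: a0@(2,1) a1@(2,1) a2@(2,1) | pheromone: 0 0 0 0 / 0 0 0 0 / 0 22 0 0 / 0 0 0 0
t=5: a0@(2,1) a1@(2,1) a2@(2,1) | pheromone: 0 0 0 0 / 0 0 0 0 / 0 27 0 0 / 0 0 0 0
t=6: a0@(2,1) a1@(2,1) a2@(2,1) | pheromone: 0 0 0 0 / 0 0 0 0 / 0 32 0 0 / 0 0 0 0
t=7: a0@(2,1) a1@(2,1) a2@(2,1) | pheromone: 0 0 0 0 / 0 0 0 0 / 0 37 0 0 / 0 0 0 0
t=8: a0@(2,1) a1@(2,1) a2@(2,1) | pheromone: 0 0 0 0 / 0 0 0 0 / 0 42 0 0 / 0 0 0 0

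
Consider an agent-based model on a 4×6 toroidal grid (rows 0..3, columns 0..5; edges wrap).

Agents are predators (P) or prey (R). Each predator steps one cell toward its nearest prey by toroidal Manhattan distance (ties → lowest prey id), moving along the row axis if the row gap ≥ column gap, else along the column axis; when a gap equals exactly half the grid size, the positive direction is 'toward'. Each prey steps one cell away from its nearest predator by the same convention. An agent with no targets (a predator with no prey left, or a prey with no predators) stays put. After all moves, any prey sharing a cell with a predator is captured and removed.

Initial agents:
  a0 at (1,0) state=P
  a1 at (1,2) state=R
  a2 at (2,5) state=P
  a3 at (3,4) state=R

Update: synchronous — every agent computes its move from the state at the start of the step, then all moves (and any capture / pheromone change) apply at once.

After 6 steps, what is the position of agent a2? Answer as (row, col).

(1, 5)

t=1: a0@(1,1):P a1@(1,3):R a2@(3,5):P a3@(0,4):R
t=2: a0@(1,2):P a1@(1,4):R a2@(0,5):P a3@(1,4):R
t=3: a0@(1,3):P a2@(1,5):P
t=4: (unchanged — steady state)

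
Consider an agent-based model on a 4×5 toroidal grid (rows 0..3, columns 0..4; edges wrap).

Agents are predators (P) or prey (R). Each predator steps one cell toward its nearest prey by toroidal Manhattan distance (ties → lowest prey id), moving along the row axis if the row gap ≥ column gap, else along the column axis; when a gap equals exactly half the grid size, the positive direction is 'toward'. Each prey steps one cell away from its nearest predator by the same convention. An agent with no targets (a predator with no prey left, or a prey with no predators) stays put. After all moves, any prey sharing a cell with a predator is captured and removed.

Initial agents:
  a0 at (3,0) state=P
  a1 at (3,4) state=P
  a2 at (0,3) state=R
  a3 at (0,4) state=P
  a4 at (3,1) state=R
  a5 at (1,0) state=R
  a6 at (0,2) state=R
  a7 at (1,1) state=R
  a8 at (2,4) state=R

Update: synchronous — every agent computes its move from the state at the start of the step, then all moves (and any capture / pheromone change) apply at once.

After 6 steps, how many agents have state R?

6

t=1: a0@(3,1):P a1@(2,4):P a2@(0,2):R a3@(0,3):P a4@(3,2):R a5@(0,0):R a6@(0,1):R a7@(0,1):R a8@(1,4):R
t=2: a0@(3,2):P a1@(1,4):P a2@(0,1):R a3@(0,2):P a4@(3,3):R a5@(1,0):R a6@(1,1):R a7@(1,1):R a8@(0,4):R
t=3: a0@(3,3):P a1@(1,0):P a2@(0,0):R a3@(0,1):P a4@(3,4):R a5@(1,1):R a6@(1,2):R a7@(1,2):R a8@(3,4):R
t=4: a0@(3,4):P a1@(0,0):P a2@(3,0):R a3@(0,0):P a4@(3,0):R a5@(1,2):R a6@(1,3):R a7@(1,3):R a8@(3,0):R
t=5: a0@(3,0):P a1@(3,0):P a2@(3,1):R a3@(3,0):P a4@(3,1):R a5@(1,3):R a6@(0,3):R a7@(0,3):R a8@(3,1):R
t=6: a0@(3,1):P a1@(3,1):P a2@(3,2):R a3@(3,1):P a4@(3,2):R a5@(0,3):R a6@(0,2):R a7@(0,2):R a8@(3,2):R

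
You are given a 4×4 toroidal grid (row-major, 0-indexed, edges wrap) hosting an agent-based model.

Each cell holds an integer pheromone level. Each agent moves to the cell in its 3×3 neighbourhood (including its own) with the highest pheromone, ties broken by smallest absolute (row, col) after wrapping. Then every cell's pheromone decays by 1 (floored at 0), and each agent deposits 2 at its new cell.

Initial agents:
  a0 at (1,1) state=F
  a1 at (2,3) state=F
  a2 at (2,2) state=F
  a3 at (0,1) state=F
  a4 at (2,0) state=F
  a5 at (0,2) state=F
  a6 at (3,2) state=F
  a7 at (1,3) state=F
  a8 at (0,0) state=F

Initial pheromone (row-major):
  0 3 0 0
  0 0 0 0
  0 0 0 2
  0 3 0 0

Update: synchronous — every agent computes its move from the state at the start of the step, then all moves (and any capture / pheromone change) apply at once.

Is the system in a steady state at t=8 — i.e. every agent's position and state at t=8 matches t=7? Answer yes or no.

t=1: a0@(0,1) a1@(2,3) a2@(3,1) a3@(0,1) a4@(3,1) a5@(0,1) a6@(0,1) a7@(2,3) a8@(0,1) | pheromone: 0 12 0 0 / 0 0 0 0 / 0 0 0 5 / 0 6 0 0
t=2: a0@(0,1) a1@(2,3) a2@(0,1) a3@(0,1) a4@(0,1) a5@(0,1) a6@(0,1) a7@(2,3) a8@(0,1) | pheromone: 0 25 0 0 / 0 0 0 0 / 0 0 0 8 / 0 5 0 0
t=3: a0@(0,1) a1@(2,3) a2@(0,1) a3@(0,1) a4@(0,1) a5@(0,1) a6@(0,1) a7@(2,3) a8@(0,1) | pheromone: 0 38 0 0 / 0 0 0 0 / 0 0 0 11 / 0 4 0 0
t=4: a0@(0,1) a1@(2,3) a2@(0,1) a3@(0,1) a4@(0,1) a5@(0,1) a6@(0,1) a7@(2,3) a8@(0,1) | pheromone: 0 51 0 0 / 0 0 0 0 / 0 0 0 14 / 0 3 0 0
t=5: a0@(0,1) a1@(2,3) a2@(0,1) a3@(0,1) a4@(0,1) a5@(0,1) a6@(0,1) a7@(2,3) a8@(0,1) | pheromone: 0 64 0 0 / 0 0 0 0 / 0 0 0 17 / 0 2 0 0
t=6: a0@(0,1) a1@(2,3) a2@(0,1) a3@(0,1) a4@(0,1) a5@(0,1) a6@(0,1) a7@(2,3) a8@(0,1) | pheromone: 0 77 0 0 / 0 0 0 0 / 0 0 0 20 / 0 1 0 0
t=7: a0@(0,1) a1@(2,3) a2@(0,1) a3@(0,1) a4@(0,1) a5@(0,1) a6@(0,1) a7@(2,3) a8@(0,1) | pheromone: 0 90 0 0 / 0 0 0 0 / 0 0 0 23 / 0 0 0 0
t=8: a0@(0,1) a1@(2,3) a2@(0,1) a3@(0,1) a4@(0,1) a5@(0,1) a6@(0,1) a7@(2,3) a8@(0,1) | pheromone: 0 103 0 0 / 0 0 0 0 / 0 0 0 26 / 0 0 0 0

yes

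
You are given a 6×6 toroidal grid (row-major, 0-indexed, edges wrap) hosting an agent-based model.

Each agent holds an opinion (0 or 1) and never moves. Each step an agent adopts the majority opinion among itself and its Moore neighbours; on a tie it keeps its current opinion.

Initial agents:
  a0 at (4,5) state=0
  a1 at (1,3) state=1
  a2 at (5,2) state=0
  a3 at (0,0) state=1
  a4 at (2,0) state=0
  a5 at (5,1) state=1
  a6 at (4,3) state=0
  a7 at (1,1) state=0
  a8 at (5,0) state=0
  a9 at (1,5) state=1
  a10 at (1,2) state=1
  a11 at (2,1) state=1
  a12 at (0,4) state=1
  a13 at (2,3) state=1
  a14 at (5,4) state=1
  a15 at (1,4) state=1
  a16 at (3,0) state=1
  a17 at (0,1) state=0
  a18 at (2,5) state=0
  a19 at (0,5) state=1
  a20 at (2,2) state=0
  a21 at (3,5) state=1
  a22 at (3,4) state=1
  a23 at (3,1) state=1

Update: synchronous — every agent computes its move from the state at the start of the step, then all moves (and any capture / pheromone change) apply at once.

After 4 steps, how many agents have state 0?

t=1: a0@(4,5):1 a1@(1,3):1 a2@(5,2):0 a3@(0,0):1 a4@(2,0):1 a5@(5,1):0 a6@(4,3):0 a7@(1,1):0 a8@(5,0):0 a9@(1,5):1 a10@(1,2):1 a11@(2,1):1 a12@(0,4):1 a13@(2,3):1 a14@(5,4):1 a15@(1,4):1 a16@(3,0):1 a17@(0,1):0 a18@(2,5):1 a19@(0,5):1 a20@(2,2):1 a21@(3,5):1 a22@(3,4):1 a23@(3,1):1
t=2: a0@(4,5):1 a1@(1,3):1 a2@(5,2):0 a3@(0,0):0 a4@(2,0):1 a5@(5,1):0 a6@(4,3):0 a7@(1,1):1 a8@(5,0):0 a9@(1,5):1 a10@(1,2):1 a11@(2,1):1 a12@(0,4):1 a13@(2,3):1 a14@(5,4):1 a15@(1,4):1 a16@(3,0):1 a17@(0,1):0 a18@(2,5):1 a19@(0,5):1 a20@(2,2):1 a21@(3,5):1 a22@(3,4):1 a23@(3,1):1
t=3: (unchanged — steady state)

6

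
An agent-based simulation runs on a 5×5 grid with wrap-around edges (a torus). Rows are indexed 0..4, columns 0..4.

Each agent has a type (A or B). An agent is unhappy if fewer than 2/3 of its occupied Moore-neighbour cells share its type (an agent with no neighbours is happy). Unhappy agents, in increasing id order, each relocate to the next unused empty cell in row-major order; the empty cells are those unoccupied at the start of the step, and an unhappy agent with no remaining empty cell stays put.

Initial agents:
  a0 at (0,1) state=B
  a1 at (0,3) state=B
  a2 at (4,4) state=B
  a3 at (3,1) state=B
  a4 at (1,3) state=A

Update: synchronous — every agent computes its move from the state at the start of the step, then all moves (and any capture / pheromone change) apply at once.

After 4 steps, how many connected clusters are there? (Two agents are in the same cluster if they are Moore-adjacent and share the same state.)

4

t=1: a0@(0,1):B a1@(0,0):B a2@(4,4):B a3@(3,1):B a4@(0,2):A
t=2: a0@(0,3):B a1@(0,0):B a2@(4,4):B a3@(3,1):B a4@(0,4):A
t=3: a0@(0,1):B a1@(0,2):B a2@(4,4):B a3@(3,1):B a4@(1,0):A
t=4: a0@(0,0):B a1@(0,2):B a2@(4,4):B a3@(3,1):B a4@(0,3):A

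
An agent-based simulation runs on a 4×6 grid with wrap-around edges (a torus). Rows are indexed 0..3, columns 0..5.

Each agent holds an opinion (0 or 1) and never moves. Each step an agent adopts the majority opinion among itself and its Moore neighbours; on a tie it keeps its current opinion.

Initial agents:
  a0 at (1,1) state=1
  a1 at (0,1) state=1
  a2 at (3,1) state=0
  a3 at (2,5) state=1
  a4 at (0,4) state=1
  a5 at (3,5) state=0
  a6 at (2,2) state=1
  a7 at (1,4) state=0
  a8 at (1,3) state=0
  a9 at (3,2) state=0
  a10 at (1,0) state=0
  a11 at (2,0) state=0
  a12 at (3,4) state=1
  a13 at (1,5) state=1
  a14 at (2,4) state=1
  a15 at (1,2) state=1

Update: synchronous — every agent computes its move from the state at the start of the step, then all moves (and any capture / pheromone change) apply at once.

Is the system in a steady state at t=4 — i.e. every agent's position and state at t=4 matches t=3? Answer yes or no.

t=1: a0@(1,1):1 a1@(0,1):1 a2@(3,1):0 a3@(2,5):1 a4@(0,4):1 a5@(3,5):1 a6@(2,2):1 a7@(1,4):1 a8@(1,3):1 a9@(3,2):0 a10@(1,0):1 a11@(2,0):0 a12@(3,4):1 a13@(1,5):1 a14@(2,4):1 a15@(1,2):1
t=2: a0@(1,1):1 a1@(0,1):1 a2@(3,1):0 a3@(2,5):1 a4@(0,4):1 a5@(3,5):1 a6@(2,2):1 a7@(1,4):1 a8@(1,3):1 a9@(3,2):0 a10@(1,0):1 a11@(2,0):1 a12@(3,4):1 a13@(1,5):1 a14@(2,4):1 a15@(1,2):1
t=3: a0@(1,1):1 a1@(0,1):1 a2@(3,1):1 a3@(2,5):1 a4@(0,4):1 a5@(3,5):1 a6@(2,2):1 a7@(1,4):1 a8@(1,3):1 a9@(3,2):0 a10@(1,0):1 a11@(2,0):1 a12@(3,4):1 a13@(1,5):1 a14@(2,4):1 a15@(1,2):1
t=4: a0@(1,1):1 a1@(0,1):1 a2@(3,1):1 a3@(2,5):1 a4@(0,4):1 a5@(3,5):1 a6@(2,2):1 a7@(1,4):1 a8@(1,3):1 a9@(3,2):1 a10@(1,0):1 a11@(2,0):1 a12@(3,4):1 a13@(1,5):1 a14@(2,4):1 a15@(1,2):1

no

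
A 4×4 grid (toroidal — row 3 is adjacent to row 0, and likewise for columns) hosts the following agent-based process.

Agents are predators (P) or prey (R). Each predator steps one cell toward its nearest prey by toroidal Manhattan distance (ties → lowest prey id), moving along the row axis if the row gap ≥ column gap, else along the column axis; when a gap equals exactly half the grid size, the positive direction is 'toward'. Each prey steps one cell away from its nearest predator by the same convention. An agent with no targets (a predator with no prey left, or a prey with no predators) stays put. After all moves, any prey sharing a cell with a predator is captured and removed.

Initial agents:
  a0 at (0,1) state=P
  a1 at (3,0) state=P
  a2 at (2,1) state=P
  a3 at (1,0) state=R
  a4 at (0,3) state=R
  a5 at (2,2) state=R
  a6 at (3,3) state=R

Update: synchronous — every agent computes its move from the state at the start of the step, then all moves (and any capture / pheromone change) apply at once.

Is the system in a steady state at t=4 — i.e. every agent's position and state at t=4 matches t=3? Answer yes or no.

no

t=1: a0@(1,1):P a1@(3,3):P a2@(2,2):P a3@(2,0):R a4@(0,2):R a5@(2,3):R a6@(3,2):R
t=2: a0@(2,1):P a1@(2,3):P a2@(2,3):P a3@(3,0):R a4@(3,2):R a5@(1,3):R a6@(3,1):R
t=3: a0@(3,1):P a1@(1,3):P a2@(1,3):P a3@(0,0):R a4@(0,2):R a5@(0,3):R a6@(0,1):R
t=4: a0@(0,1):P a1@(0,3):P a2@(0,3):P a3@(1,0):R a4@(1,2):R a5@(3,3):R a6@(1,1):R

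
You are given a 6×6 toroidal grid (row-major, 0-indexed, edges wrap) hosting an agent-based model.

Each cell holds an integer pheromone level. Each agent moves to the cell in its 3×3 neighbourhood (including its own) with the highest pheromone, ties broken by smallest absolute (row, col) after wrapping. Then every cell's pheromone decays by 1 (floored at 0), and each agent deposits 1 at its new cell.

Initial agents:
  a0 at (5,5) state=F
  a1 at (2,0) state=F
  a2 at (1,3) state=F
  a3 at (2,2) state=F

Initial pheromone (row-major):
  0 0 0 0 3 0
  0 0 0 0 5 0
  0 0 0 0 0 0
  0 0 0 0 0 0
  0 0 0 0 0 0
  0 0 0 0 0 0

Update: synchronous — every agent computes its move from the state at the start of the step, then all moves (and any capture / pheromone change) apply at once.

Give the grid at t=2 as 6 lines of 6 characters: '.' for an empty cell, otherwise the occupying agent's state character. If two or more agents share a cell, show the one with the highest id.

......
F...F.
......
......
......
......

t=1: a0@(0,4) a1@(1,0) a2@(1,4) a3@(1,1) | pheromone: 0 0 0 0 3 0 / 1 1 0 0 5 0 / 0 0 0 0 0 0 / 0 0 0 0 0 0 / 0 0 0 0 0 0 / 0 0 0 0 0 0
t=2: a0@(1,4) a1@(1,0) a2@(1,4) a3@(1,0) | pheromone: 0 0 0 0 2 0 / 2 0 0 0 6 0 / 0 0 0 0 0 0 / 0 0 0 0 0 0 / 0 0 0 0 0 0 / 0 0 0 0 0 0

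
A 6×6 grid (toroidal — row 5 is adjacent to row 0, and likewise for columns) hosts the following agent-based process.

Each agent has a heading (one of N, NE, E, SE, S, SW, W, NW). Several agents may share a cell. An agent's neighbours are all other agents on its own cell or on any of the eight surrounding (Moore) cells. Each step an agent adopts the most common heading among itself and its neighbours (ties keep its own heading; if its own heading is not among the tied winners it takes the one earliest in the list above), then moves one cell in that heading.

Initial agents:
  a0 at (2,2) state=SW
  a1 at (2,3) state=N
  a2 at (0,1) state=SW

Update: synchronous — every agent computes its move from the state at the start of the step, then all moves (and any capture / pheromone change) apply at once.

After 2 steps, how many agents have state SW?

t=1: a0@(3,1):SW a1@(1,3):N a2@(1,0):SW
t=2: a0@(4,0):SW a1@(0,3):N a2@(2,5):SW

2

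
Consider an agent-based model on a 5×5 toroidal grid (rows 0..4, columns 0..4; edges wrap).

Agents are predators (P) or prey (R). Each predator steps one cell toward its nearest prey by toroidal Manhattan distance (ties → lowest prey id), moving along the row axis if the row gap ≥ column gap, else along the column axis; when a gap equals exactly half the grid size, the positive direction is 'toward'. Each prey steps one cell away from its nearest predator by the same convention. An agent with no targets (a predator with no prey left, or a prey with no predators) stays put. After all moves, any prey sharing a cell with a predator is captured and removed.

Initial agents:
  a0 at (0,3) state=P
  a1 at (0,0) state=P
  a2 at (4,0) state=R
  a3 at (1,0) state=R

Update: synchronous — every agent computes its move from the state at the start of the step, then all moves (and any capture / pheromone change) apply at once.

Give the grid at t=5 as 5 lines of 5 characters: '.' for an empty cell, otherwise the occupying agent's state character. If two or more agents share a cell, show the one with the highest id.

t=1: a0@(0,4):P a1@(4,0):P a2@(3,0):R a3@(2,0):R
t=2: a0@(4,4):P a1@(3,0):P a2@(2,0):R a3@(1,0):R
t=3: a0@(3,4):P a1@(2,0):P a2@(1,0):R a3@(0,0):R
t=4: a0@(2,4):P a1@(1,0):P a2@(0,0):R a3@(4,0):R
t=5: a0@(1,4):P a1@(0,0):P a2@(4,0):R a3@(3,0):R

P....
....P
.....
R....
R....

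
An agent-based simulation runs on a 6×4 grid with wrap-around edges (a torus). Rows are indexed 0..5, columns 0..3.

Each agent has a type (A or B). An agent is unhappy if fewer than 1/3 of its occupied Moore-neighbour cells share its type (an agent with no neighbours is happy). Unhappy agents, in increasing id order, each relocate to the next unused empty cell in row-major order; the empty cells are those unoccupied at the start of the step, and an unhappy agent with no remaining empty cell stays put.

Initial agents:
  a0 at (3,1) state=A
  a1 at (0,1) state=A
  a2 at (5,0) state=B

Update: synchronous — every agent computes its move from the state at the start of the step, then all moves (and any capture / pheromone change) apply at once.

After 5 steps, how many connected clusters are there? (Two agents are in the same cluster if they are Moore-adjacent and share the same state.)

3

t=1: a0@(3,1):A a1@(0,0):A a2@(0,2):B
t=2: (unchanged — steady state)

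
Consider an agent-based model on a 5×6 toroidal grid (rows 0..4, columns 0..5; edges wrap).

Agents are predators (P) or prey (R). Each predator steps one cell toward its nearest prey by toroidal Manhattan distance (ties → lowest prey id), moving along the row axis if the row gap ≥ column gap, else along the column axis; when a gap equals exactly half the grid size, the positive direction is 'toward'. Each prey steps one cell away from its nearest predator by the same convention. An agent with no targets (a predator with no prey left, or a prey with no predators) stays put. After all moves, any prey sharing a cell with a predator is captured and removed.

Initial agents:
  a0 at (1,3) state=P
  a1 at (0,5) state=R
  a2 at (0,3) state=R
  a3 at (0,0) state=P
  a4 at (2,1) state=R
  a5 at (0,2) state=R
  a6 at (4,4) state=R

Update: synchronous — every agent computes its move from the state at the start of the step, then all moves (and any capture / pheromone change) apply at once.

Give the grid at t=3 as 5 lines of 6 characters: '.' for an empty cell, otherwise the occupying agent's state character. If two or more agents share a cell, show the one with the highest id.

R....P
......
R.RR..
....R.
......

t=1: a0@(0,3):P a1@(0,4):R a2@(4,3):R a3@(0,5):P a4@(2,0):R a5@(4,2):R a6@(3,4):R
t=2: a0@(0,4):P a1@(0,5):R a2@(3,3):R a3@(0,4):P a4@(3,0):R a5@(3,2):R a6@(2,4):R
t=3: a0@(0,5):P a1@(0,0):R a2@(2,3):R a3@(0,5):P a4@(2,0):R a5@(2,2):R a6@(3,4):R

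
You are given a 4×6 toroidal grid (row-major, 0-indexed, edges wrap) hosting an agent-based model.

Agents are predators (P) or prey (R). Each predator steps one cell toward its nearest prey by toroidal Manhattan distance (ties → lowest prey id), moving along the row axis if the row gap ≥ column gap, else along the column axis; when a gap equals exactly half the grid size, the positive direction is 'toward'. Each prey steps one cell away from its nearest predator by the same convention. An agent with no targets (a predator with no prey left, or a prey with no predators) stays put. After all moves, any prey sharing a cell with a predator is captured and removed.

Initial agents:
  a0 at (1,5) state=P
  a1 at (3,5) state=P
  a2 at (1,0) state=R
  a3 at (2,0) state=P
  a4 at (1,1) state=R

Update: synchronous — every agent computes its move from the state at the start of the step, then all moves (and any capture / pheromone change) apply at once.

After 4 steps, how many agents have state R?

t=1: a0@(1,0):P a1@(0,5):P a2@(1,1):R a3@(1,0):P a4@(1,2):R
t=2: a0@(1,1):P a1@(0,0):P a2@(1,2):R a3@(1,1):P a4@(1,3):R
t=3: a0@(1,2):P a1@(0,1):P a2@(1,3):R a3@(1,2):P a4@(1,4):R
t=4: a0@(1,3):P a1@(0,2):P a2@(1,4):R a3@(1,3):P a4@(1,5):R

2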